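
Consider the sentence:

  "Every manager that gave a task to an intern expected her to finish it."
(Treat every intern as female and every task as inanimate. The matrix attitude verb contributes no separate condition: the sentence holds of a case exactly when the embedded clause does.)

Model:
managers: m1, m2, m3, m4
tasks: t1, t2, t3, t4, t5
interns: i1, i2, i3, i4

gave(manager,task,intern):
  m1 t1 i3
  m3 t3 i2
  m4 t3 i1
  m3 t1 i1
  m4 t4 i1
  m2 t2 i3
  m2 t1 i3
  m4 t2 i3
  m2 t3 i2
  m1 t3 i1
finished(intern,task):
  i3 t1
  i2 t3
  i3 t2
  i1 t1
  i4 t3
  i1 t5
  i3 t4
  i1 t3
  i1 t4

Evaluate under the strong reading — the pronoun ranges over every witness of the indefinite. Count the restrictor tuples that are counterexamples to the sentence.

"her" takes "an intern" as antecedent and "it" takes "a task"; both are donkey pronouns co-varying with the restrictor.
Strong reading: for every (m,t,i) with gave(m,t,i), finished(i,t).
Restrictor triples: (m1,t1,i3)→finished(i3,t1) ✓  (m1,t3,i1)→finished(i1,t3) ✓  (m2,t1,i3)→finished(i3,t1) ✓  (m2,t2,i3)→finished(i3,t2) ✓  (m2,t3,i2)→finished(i2,t3) ✓  (m3,t1,i1)→finished(i1,t1) ✓  (m3,t3,i2)→finished(i2,t3) ✓  (m4,t2,i3)→finished(i3,t2) ✓  (m4,t3,i1)→finished(i1,t3) ✓  (m4,t4,i1)→finished(i1,t4) ✓
Counterexamples (restrictor triples failing the scope): 0.

0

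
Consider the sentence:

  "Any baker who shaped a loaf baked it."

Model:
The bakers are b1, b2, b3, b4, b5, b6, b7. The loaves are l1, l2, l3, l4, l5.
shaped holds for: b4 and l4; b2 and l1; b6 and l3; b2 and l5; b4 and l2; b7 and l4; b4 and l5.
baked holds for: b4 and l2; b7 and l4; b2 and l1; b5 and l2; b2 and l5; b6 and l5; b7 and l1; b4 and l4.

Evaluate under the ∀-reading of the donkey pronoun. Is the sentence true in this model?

False

"it" takes "a loaf" as antecedent — a donkey pronoun bound across the clause boundary.
Strong reading: for every (b,l) with shaped(b,l), baked(b,l).
Restrictor pairs: (b2,l1) ✓  (b2,l5) ✓  (b4,l2) ✓  (b4,l4) ✓  (b4,l5) ✗  (b6,l3) ✗  (b7,l4) ✓
Counterexample: (b4,l5) is in shaped but fails the scope.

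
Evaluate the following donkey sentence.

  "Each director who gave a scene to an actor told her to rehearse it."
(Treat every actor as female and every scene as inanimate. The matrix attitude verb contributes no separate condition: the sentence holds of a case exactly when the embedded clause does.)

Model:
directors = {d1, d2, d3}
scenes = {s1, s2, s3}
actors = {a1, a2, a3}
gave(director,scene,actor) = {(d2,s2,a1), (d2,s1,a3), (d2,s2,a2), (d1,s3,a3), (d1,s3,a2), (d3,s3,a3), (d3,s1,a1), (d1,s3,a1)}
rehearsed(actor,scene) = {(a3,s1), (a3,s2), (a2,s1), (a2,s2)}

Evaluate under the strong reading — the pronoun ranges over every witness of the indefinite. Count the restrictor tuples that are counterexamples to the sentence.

6

"her" takes "an actor" as antecedent and "it" takes "a scene"; both are donkey pronouns co-varying with the restrictor.
Strong reading: for every (d,s,a) with gave(d,s,a), rehearsed(a,s).
Restrictor triples: (d1,s3,a1)→rehearsed(a1,s3) ✗  (d1,s3,a2)→rehearsed(a2,s3) ✗  (d1,s3,a3)→rehearsed(a3,s3) ✗  (d2,s1,a3)→rehearsed(a3,s1) ✓  (d2,s2,a1)→rehearsed(a1,s2) ✗  (d2,s2,a2)→rehearsed(a2,s2) ✓  (d3,s1,a1)→rehearsed(a1,s1) ✗  (d3,s3,a3)→rehearsed(a3,s3) ✗
Counterexamples (restrictor triples failing the scope): 6.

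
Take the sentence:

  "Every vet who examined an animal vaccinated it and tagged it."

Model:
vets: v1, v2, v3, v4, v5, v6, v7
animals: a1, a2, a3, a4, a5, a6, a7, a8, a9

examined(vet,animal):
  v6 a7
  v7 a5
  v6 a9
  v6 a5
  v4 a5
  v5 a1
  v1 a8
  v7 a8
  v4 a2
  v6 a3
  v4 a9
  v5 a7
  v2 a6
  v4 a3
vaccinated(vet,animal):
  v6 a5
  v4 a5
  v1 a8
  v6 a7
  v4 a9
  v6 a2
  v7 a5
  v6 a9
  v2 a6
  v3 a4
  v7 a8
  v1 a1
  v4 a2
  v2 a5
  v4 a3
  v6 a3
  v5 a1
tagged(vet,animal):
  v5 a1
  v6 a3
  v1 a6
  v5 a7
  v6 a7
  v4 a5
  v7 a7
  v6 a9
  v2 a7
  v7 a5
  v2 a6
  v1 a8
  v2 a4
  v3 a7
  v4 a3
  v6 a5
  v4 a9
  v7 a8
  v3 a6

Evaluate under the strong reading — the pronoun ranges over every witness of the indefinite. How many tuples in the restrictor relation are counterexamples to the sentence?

"it" takes "an animal" as antecedent — a donkey pronoun bound across the clause boundary.
Strong reading: for every (v,a) with examined(v,a), vaccinated(v,a) ∧ tagged(v,a).
Restrictor pairs: (v1,a8) ✓  (v2,a6) ✓  (v4,a2) ✗  (v4,a3) ✓  (v4,a5) ✓  (v4,a9) ✓  (v5,a1) ✓  (v5,a7) ✗  (v6,a3) ✓  (v6,a5) ✓  (v6,a7) ✓  (v6,a9) ✓  (v7,a5) ✓  (v7,a8) ✓
Counterexamples (restrictor pairs failing the scope): 2.

2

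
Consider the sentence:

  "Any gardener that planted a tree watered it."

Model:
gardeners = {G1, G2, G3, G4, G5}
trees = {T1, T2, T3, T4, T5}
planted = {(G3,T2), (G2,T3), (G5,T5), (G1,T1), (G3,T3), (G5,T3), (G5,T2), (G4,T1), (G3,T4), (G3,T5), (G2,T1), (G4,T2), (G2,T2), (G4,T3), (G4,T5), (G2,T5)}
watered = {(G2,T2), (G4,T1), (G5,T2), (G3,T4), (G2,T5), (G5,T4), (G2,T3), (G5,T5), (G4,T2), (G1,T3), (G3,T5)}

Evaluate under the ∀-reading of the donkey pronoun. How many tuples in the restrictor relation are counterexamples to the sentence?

7

"it" takes "a tree" as antecedent — a donkey pronoun bound across the clause boundary.
Strong reading: for every (g,t) with planted(g,t), watered(g,t).
Restrictor pairs: (G1,T1) ✗  (G2,T1) ✗  (G2,T2) ✓  (G2,T3) ✓  (G2,T5) ✓  (G3,T2) ✗  (G3,T3) ✗  (G3,T4) ✓  (G3,T5) ✓  (G4,T1) ✓  (G4,T2) ✓  (G4,T3) ✗  (G4,T5) ✗  (G5,T2) ✓  (G5,T3) ✗  (G5,T5) ✓
Counterexamples (restrictor pairs failing the scope): 7.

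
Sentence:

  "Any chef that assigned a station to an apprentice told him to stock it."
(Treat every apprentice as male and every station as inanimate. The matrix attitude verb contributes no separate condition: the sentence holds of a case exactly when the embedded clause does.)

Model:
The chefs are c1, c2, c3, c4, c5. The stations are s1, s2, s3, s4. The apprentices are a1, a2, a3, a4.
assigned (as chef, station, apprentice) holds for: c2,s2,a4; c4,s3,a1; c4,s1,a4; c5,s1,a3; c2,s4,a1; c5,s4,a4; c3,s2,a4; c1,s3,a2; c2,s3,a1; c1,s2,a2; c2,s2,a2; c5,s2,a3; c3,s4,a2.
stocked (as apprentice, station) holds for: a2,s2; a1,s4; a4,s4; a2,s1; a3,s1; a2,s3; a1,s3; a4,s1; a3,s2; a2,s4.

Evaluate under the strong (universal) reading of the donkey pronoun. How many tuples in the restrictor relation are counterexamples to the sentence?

"him" takes "an apprentice" as antecedent and "it" takes "a station"; both are donkey pronouns co-varying with the restrictor.
Strong reading: for every (c,s,a) with assigned(c,s,a), stocked(a,s).
Restrictor triples: (c1,s2,a2)→stocked(a2,s2) ✓  (c1,s3,a2)→stocked(a2,s3) ✓  (c2,s2,a2)→stocked(a2,s2) ✓  (c2,s2,a4)→stocked(a4,s2) ✗  (c2,s3,a1)→stocked(a1,s3) ✓  (c2,s4,a1)→stocked(a1,s4) ✓  (c3,s2,a4)→stocked(a4,s2) ✗  (c3,s4,a2)→stocked(a2,s4) ✓  (c4,s1,a4)→stocked(a4,s1) ✓  (c4,s3,a1)→stocked(a1,s3) ✓  (c5,s1,a3)→stocked(a3,s1) ✓  (c5,s2,a3)→stocked(a3,s2) ✓  (c5,s4,a4)→stocked(a4,s4) ✓
Counterexamples (restrictor triples failing the scope): 2.

2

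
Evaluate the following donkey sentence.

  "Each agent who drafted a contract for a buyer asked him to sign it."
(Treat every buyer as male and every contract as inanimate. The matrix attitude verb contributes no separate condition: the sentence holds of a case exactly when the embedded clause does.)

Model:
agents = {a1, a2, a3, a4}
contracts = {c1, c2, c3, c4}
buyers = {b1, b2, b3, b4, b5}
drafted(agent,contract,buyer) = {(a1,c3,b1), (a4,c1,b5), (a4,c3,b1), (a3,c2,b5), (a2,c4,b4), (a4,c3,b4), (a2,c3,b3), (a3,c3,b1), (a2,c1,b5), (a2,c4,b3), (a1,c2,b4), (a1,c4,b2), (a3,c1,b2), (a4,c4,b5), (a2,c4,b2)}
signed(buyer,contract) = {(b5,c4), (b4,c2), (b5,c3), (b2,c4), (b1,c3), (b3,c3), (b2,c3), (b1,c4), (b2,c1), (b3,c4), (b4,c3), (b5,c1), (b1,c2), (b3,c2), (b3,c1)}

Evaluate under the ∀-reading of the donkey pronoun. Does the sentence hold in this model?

"him" takes "a buyer" as antecedent and "it" takes "a contract"; both are donkey pronouns co-varying with the restrictor.
Strong reading: for every (a,c,b) with drafted(a,c,b), signed(b,c).
Restrictor triples: (a1,c2,b4)→signed(b4,c2) ✓  (a1,c3,b1)→signed(b1,c3) ✓  (a1,c4,b2)→signed(b2,c4) ✓  (a2,c1,b5)→signed(b5,c1) ✓  (a2,c3,b3)→signed(b3,c3) ✓  (a2,c4,b2)→signed(b2,c4) ✓  (a2,c4,b3)→signed(b3,c4) ✓  (a2,c4,b4)→signed(b4,c4) ✗  (a3,c1,b2)→signed(b2,c1) ✓  (a3,c2,b5)→signed(b5,c2) ✗  (a3,c3,b1)→signed(b1,c3) ✓  (a4,c1,b5)→signed(b5,c1) ✓  (a4,c3,b1)→signed(b1,c3) ✓  (a4,c3,b4)→signed(b4,c3) ✓  (a4,c4,b5)→signed(b5,c4) ✓
Counterexample: (a2,c4,b4) — signed(b4,c4) does not hold.

False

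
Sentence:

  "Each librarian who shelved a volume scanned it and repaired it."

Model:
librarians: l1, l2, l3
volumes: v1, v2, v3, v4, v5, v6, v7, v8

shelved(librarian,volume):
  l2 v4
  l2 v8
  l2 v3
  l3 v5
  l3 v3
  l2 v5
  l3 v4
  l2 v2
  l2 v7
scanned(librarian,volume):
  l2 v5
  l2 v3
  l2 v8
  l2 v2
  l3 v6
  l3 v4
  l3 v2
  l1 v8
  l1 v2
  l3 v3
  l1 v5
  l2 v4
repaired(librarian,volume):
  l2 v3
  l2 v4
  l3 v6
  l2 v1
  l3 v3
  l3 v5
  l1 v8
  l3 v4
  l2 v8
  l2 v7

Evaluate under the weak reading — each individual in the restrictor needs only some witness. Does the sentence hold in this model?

True

"it" takes "a volume" as antecedent — a donkey pronoun bound across the clause boundary.
Weak reading: every librarian l with some shelved-volume has at least one shelved-volume v such that scanned(l,v) ∧ repaired(l,v).
Per librarian: l2:✓  l3:✓
Every librarian in the restrictor has a witness.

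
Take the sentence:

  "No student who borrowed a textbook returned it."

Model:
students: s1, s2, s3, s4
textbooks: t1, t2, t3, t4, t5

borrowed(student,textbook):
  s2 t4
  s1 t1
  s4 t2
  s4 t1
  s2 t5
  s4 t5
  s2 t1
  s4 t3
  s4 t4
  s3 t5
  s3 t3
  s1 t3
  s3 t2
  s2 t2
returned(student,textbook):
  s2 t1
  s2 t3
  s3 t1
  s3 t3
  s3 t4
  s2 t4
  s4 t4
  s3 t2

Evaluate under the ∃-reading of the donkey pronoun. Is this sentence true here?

"it" takes "a textbook" as antecedent — a donkey pronoun bound across the clause boundary.
Truth condition: for no (s,t) with borrowed(s,t) does returned(s,t) hold.
Restrictor pairs — does the scope hold? (s1,t1):fails  (s1,t3):fails  (s2,t1):holds  (s2,t2):fails  (s2,t4):holds  (s2,t5):fails  (s3,t2):holds  (s3,t3):holds  (s3,t5):fails  (s4,t1):fails  (s4,t2):fails  (s4,t3):fails  (s4,t4):holds  (s4,t5):fails
Scope holds for 5 pair(s), so the sentence is false.

False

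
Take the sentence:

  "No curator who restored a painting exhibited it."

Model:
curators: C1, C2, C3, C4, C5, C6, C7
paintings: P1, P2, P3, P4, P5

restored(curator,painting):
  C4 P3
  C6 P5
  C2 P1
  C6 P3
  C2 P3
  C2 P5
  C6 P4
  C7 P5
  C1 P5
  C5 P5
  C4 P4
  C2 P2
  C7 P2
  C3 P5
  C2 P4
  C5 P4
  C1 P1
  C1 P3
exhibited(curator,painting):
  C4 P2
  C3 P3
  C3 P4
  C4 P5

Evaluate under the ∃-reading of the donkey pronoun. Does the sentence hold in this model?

"it" takes "a painting" as antecedent — a donkey pronoun bound across the clause boundary.
Truth condition: for no (c,p) with restored(c,p) does exhibited(c,p) hold.
Restrictor pairs — does the scope hold? (C1,P1):fails  (C1,P3):fails  (C1,P5):fails  (C2,P1):fails  (C2,P2):fails  (C2,P3):fails  (C2,P4):fails  (C2,P5):fails  (C3,P5):fails  (C4,P3):fails  (C4,P4):fails  (C5,P4):fails  (C5,P5):fails  (C6,P3):fails  (C6,P4):fails  (C6,P5):fails  (C7,P2):fails  (C7,P5):fails
Scope holds for no restrictor pair, so the sentence is true.

True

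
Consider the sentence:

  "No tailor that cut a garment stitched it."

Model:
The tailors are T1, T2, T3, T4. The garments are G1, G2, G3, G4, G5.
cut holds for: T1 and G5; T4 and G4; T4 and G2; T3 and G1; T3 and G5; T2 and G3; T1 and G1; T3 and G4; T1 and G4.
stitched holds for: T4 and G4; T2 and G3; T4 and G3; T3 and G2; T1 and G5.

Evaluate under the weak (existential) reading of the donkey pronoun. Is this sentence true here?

"it" takes "a garment" as antecedent — a donkey pronoun bound across the clause boundary.
Truth condition: for no (t,g) with cut(t,g) does stitched(t,g) hold.
Restrictor pairs — does the scope hold? (T1,G1):fails  (T1,G4):fails  (T1,G5):holds  (T2,G3):holds  (T3,G1):fails  (T3,G4):fails  (T3,G5):fails  (T4,G2):fails  (T4,G4):holds
Scope holds for 3 pair(s), so the sentence is false.

False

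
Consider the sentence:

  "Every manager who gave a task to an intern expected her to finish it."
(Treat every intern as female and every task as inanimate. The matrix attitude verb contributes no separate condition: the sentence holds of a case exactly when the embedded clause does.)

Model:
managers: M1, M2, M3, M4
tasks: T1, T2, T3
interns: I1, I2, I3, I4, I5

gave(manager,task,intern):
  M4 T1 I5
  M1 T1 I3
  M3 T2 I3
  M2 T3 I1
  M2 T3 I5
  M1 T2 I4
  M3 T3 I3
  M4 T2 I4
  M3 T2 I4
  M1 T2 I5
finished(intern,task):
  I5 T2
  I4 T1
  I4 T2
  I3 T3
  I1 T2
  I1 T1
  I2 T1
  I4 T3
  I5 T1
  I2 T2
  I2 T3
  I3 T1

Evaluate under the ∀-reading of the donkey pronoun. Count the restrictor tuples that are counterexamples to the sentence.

"her" takes "an intern" as antecedent and "it" takes "a task"; both are donkey pronouns co-varying with the restrictor.
Strong reading: for every (m,t,i) with gave(m,t,i), finished(i,t).
Restrictor triples: (M1,T1,I3)→finished(I3,T1) ✓  (M1,T2,I4)→finished(I4,T2) ✓  (M1,T2,I5)→finished(I5,T2) ✓  (M2,T3,I1)→finished(I1,T3) ✗  (M2,T3,I5)→finished(I5,T3) ✗  (M3,T2,I3)→finished(I3,T2) ✗  (M3,T2,I4)→finished(I4,T2) ✓  (M3,T3,I3)→finished(I3,T3) ✓  (M4,T1,I5)→finished(I5,T1) ✓  (M4,T2,I4)→finished(I4,T2) ✓
Counterexamples (restrictor triples failing the scope): 3.

3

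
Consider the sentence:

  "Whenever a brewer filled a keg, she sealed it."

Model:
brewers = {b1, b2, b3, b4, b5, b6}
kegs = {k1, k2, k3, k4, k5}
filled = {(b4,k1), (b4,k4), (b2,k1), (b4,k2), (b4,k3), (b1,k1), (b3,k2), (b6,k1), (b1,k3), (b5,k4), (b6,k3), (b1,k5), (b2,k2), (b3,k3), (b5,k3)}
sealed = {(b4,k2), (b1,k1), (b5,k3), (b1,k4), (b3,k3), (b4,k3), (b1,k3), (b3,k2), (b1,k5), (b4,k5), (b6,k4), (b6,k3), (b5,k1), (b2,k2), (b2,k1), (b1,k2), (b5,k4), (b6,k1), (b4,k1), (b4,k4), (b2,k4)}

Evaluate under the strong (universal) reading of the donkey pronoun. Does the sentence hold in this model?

"it" takes "a keg" as antecedent — a donkey pronoun bound across the clause boundary.
Strong reading: for every (b,k) with filled(b,k), sealed(b,k).
Restrictor pairs: (b1,k1) ✓  (b1,k3) ✓  (b1,k5) ✓  (b2,k1) ✓  (b2,k2) ✓  (b3,k2) ✓  (b3,k3) ✓  (b4,k1) ✓  (b4,k2) ✓  (b4,k3) ✓  (b4,k4) ✓  (b5,k3) ✓  (b5,k4) ✓  (b6,k1) ✓  (b6,k3) ✓
Every restrictor pair satisfies the scope.

True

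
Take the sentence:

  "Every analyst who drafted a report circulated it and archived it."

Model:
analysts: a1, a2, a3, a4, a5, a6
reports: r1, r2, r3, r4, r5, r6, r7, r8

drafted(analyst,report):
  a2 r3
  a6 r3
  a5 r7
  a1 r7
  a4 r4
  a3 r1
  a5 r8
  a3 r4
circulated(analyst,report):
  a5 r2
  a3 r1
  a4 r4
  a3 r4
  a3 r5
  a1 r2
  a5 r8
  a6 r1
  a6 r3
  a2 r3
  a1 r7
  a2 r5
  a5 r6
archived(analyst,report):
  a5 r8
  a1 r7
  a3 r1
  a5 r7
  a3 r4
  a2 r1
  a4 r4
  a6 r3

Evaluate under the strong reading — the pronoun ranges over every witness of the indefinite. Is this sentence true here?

"it" takes "a report" as antecedent — a donkey pronoun bound across the clause boundary.
Strong reading: for every (a,r) with drafted(a,r), circulated(a,r) ∧ archived(a,r).
Restrictor pairs: (a1,r7) ✓  (a2,r3) ✗  (a3,r1) ✓  (a3,r4) ✓  (a4,r4) ✓  (a5,r7) ✗  (a5,r8) ✓  (a6,r3) ✓
Counterexample: (a2,r3) is in drafted but fails the scope.

False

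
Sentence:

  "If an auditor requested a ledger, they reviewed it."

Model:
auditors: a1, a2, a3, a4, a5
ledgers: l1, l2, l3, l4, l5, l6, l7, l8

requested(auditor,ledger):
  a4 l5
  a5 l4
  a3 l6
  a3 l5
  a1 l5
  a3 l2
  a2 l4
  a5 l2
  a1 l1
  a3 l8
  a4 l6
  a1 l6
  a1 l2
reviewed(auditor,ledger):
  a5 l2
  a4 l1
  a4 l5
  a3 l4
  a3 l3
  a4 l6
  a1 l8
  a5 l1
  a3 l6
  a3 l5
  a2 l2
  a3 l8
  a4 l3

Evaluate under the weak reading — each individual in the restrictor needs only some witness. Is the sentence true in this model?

False

"it" takes "a ledger" as antecedent — a donkey pronoun bound across the clause boundary.
Weak reading: every auditor a with some requested-ledger has at least one requested-ledger l such that reviewed(a,l).
Per auditor: a1:✗  a2:✗  a3:✓  a4:✓  a5:✓
a1 has no witness among its requested-ledgers.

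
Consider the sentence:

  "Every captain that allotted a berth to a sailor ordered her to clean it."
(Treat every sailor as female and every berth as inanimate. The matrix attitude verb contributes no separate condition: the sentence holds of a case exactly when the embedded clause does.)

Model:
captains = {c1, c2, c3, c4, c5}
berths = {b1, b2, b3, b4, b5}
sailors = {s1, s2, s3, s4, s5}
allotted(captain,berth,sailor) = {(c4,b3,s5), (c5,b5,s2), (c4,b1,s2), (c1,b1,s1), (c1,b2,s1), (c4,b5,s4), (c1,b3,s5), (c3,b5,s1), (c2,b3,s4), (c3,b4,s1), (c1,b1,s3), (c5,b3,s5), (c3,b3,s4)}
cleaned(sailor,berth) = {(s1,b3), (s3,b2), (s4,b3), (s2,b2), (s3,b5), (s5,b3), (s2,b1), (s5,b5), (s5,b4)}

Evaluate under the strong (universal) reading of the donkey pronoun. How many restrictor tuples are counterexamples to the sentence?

7

"her" takes "a sailor" as antecedent and "it" takes "a berth"; both are donkey pronouns co-varying with the restrictor.
Strong reading: for every (c,b,s) with allotted(c,b,s), cleaned(s,b).
Restrictor triples: (c1,b1,s1)→cleaned(s1,b1) ✗  (c1,b1,s3)→cleaned(s3,b1) ✗  (c1,b2,s1)→cleaned(s1,b2) ✗  (c1,b3,s5)→cleaned(s5,b3) ✓  (c2,b3,s4)→cleaned(s4,b3) ✓  (c3,b3,s4)→cleaned(s4,b3) ✓  (c3,b4,s1)→cleaned(s1,b4) ✗  (c3,b5,s1)→cleaned(s1,b5) ✗  (c4,b1,s2)→cleaned(s2,b1) ✓  (c4,b3,s5)→cleaned(s5,b3) ✓  (c4,b5,s4)→cleaned(s4,b5) ✗  (c5,b3,s5)→cleaned(s5,b3) ✓  (c5,b5,s2)→cleaned(s2,b5) ✗
Counterexamples (restrictor triples failing the scope): 7.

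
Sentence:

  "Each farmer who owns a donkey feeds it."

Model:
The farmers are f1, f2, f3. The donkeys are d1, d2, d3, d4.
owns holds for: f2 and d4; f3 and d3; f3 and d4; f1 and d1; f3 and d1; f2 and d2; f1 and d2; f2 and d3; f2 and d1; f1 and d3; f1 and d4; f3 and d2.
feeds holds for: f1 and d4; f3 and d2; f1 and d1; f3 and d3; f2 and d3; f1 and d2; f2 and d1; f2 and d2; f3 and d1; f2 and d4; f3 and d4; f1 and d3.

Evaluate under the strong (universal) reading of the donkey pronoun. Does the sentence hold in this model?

"it" takes "a donkey" as antecedent — a donkey pronoun bound across the clause boundary.
Strong reading: for every (f,d) with owns(f,d), feeds(f,d).
Restrictor pairs: (f1,d1) ✓  (f1,d2) ✓  (f1,d3) ✓  (f1,d4) ✓  (f2,d1) ✓  (f2,d2) ✓  (f2,d3) ✓  (f2,d4) ✓  (f3,d1) ✓  (f3,d2) ✓  (f3,d3) ✓  (f3,d4) ✓
Every restrictor pair satisfies the scope.

True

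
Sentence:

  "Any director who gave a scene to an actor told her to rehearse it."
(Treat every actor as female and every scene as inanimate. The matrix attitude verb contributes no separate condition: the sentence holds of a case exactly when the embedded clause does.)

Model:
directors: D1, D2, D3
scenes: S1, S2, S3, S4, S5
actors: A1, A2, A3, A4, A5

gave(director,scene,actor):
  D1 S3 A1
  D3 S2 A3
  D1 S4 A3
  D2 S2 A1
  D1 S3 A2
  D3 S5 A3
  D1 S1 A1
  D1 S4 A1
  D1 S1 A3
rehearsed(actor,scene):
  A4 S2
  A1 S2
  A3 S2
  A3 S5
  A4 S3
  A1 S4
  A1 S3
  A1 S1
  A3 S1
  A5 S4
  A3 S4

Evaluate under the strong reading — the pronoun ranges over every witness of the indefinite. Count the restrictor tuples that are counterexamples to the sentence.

"her" takes "an actor" as antecedent and "it" takes "a scene"; both are donkey pronouns co-varying with the restrictor.
Strong reading: for every (d,s,a) with gave(d,s,a), rehearsed(a,s).
Restrictor triples: (D1,S1,A1)→rehearsed(A1,S1) ✓  (D1,S1,A3)→rehearsed(A3,S1) ✓  (D1,S3,A1)→rehearsed(A1,S3) ✓  (D1,S3,A2)→rehearsed(A2,S3) ✗  (D1,S4,A1)→rehearsed(A1,S4) ✓  (D1,S4,A3)→rehearsed(A3,S4) ✓  (D2,S2,A1)→rehearsed(A1,S2) ✓  (D3,S2,A3)→rehearsed(A3,S2) ✓  (D3,S5,A3)→rehearsed(A3,S5) ✓
Counterexamples (restrictor triples failing the scope): 1.

1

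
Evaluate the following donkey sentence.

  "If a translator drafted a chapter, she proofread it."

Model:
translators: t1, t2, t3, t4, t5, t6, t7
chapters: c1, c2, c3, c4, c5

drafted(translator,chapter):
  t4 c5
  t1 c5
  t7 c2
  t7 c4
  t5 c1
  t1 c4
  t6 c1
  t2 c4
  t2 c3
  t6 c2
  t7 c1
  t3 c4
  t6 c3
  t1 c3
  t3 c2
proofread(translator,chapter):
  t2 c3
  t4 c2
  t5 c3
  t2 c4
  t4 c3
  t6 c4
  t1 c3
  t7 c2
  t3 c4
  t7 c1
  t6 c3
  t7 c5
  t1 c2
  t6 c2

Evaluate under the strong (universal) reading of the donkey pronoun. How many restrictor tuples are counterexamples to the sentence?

"it" takes "a chapter" as antecedent — a donkey pronoun bound across the clause boundary.
Strong reading: for every (t,c) with drafted(t,c), proofread(t,c).
Restrictor pairs: (t1,c3) ✓  (t1,c4) ✗  (t1,c5) ✗  (t2,c3) ✓  (t2,c4) ✓  (t3,c2) ✗  (t3,c4) ✓  (t4,c5) ✗  (t5,c1) ✗  (t6,c1) ✗  (t6,c2) ✓  (t6,c3) ✓  (t7,c1) ✓  (t7,c2) ✓  (t7,c4) ✗
Counterexamples (restrictor pairs failing the scope): 7.

7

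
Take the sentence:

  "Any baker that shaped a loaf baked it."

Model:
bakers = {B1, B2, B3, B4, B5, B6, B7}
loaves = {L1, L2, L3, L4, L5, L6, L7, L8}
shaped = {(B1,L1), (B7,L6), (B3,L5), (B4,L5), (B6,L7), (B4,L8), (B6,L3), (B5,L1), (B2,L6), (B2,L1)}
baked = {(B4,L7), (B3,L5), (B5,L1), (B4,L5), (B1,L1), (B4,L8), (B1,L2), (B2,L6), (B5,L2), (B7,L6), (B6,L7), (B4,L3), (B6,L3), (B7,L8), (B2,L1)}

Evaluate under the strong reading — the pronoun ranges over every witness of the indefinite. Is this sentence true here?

True

"it" takes "a loaf" as antecedent — a donkey pronoun bound across the clause boundary.
Strong reading: for every (b,l) with shaped(b,l), baked(b,l).
Restrictor pairs: (B1,L1) ✓  (B2,L1) ✓  (B2,L6) ✓  (B3,L5) ✓  (B4,L5) ✓  (B4,L8) ✓  (B5,L1) ✓  (B6,L3) ✓  (B6,L7) ✓  (B7,L6) ✓
Every restrictor pair satisfies the scope.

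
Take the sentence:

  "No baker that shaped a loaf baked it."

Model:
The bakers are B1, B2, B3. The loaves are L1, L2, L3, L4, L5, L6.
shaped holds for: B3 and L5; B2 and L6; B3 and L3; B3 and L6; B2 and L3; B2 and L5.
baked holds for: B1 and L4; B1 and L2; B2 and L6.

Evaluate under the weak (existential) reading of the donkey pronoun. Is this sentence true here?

False

"it" takes "a loaf" as antecedent — a donkey pronoun bound across the clause boundary.
Truth condition: for no (b,l) with shaped(b,l) does baked(b,l) hold.
Restrictor pairs — does the scope hold? (B2,L3):fails  (B2,L5):fails  (B2,L6):holds  (B3,L3):fails  (B3,L5):fails  (B3,L6):fails
Scope holds for 1 pair(s), so the sentence is false.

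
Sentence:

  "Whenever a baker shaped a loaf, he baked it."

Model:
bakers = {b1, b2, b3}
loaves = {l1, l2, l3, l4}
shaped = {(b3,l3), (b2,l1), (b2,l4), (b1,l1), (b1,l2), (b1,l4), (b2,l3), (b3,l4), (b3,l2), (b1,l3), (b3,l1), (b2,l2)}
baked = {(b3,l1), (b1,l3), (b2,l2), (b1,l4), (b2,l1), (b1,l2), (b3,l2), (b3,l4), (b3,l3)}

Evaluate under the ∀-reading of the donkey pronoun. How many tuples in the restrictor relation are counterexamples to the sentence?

"it" takes "a loaf" as antecedent — a donkey pronoun bound across the clause boundary.
Strong reading: for every (b,l) with shaped(b,l), baked(b,l).
Restrictor pairs: (b1,l1) ✗  (b1,l2) ✓  (b1,l3) ✓  (b1,l4) ✓  (b2,l1) ✓  (b2,l2) ✓  (b2,l3) ✗  (b2,l4) ✗  (b3,l1) ✓  (b3,l2) ✓  (b3,l3) ✓  (b3,l4) ✓
Counterexamples (restrictor pairs failing the scope): 3.

3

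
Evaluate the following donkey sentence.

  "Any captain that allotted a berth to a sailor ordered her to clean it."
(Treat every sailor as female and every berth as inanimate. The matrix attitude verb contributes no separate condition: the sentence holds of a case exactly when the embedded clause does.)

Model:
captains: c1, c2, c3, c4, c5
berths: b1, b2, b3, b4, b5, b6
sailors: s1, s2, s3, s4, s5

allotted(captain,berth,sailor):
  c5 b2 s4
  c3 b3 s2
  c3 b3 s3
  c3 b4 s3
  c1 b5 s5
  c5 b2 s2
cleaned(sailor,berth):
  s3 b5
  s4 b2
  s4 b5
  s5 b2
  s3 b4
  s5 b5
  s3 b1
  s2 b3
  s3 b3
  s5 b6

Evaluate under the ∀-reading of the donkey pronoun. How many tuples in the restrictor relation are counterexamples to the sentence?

"her" takes "a sailor" as antecedent and "it" takes "a berth"; both are donkey pronouns co-varying with the restrictor.
Strong reading: for every (c,b,s) with allotted(c,b,s), cleaned(s,b).
Restrictor triples: (c1,b5,s5)→cleaned(s5,b5) ✓  (c3,b3,s2)→cleaned(s2,b3) ✓  (c3,b3,s3)→cleaned(s3,b3) ✓  (c3,b4,s3)→cleaned(s3,b4) ✓  (c5,b2,s2)→cleaned(s2,b2) ✗  (c5,b2,s4)→cleaned(s4,b2) ✓
Counterexamples (restrictor triples failing the scope): 1.

1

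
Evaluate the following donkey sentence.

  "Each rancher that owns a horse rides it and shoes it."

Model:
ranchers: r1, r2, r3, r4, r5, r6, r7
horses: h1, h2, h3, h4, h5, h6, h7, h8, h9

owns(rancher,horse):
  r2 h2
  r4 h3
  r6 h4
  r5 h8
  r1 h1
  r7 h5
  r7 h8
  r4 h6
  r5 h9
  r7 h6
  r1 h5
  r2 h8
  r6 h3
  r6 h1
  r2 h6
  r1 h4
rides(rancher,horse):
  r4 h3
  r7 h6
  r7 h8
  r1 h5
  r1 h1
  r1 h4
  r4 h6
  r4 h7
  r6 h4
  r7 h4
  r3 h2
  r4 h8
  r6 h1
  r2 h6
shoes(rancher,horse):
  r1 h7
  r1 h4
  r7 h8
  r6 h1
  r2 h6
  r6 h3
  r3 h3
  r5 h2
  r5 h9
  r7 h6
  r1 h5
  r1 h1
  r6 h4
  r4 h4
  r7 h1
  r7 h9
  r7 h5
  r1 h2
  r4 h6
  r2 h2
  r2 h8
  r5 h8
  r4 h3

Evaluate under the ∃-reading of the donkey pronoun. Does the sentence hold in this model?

"it" takes "a horse" as antecedent — a donkey pronoun bound across the clause boundary.
Weak reading: every rancher r with some owns-horse has at least one owns-horse h such that rides(r,h) ∧ shoes(r,h).
Per rancher: r1:✓  r2:✓  r4:✓  r5:✗  r6:✓  r7:✓
r5 has no witness among its owns-horses.

False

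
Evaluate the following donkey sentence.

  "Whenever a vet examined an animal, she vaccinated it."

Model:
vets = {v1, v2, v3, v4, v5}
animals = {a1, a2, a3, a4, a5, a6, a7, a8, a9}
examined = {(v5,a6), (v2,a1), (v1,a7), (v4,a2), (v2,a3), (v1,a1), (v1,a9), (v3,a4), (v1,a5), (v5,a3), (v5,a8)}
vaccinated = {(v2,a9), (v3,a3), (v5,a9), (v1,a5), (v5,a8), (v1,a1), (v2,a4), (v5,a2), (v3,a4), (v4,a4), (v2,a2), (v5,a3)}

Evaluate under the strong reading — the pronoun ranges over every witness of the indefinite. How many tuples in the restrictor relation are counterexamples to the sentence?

"it" takes "an animal" as antecedent — a donkey pronoun bound across the clause boundary.
Strong reading: for every (v,a) with examined(v,a), vaccinated(v,a).
Restrictor pairs: (v1,a1) ✓  (v1,a5) ✓  (v1,a7) ✗  (v1,a9) ✗  (v2,a1) ✗  (v2,a3) ✗  (v3,a4) ✓  (v4,a2) ✗  (v5,a3) ✓  (v5,a6) ✗  (v5,a8) ✓
Counterexamples (restrictor pairs failing the scope): 6.

6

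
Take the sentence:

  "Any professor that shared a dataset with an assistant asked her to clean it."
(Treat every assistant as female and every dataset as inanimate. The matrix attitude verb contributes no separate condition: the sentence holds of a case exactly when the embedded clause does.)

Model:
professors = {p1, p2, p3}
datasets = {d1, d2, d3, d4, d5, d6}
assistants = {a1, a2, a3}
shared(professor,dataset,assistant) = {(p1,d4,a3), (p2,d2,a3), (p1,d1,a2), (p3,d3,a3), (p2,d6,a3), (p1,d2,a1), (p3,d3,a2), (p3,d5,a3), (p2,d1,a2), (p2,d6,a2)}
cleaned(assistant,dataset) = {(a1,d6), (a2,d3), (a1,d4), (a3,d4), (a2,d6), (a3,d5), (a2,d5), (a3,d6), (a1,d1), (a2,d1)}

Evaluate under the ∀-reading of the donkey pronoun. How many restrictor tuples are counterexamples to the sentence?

3

"her" takes "an assistant" as antecedent and "it" takes "a dataset"; both are donkey pronouns co-varying with the restrictor.
Strong reading: for every (p,d,a) with shared(p,d,a), cleaned(a,d).
Restrictor triples: (p1,d1,a2)→cleaned(a2,d1) ✓  (p1,d2,a1)→cleaned(a1,d2) ✗  (p1,d4,a3)→cleaned(a3,d4) ✓  (p2,d1,a2)→cleaned(a2,d1) ✓  (p2,d2,a3)→cleaned(a3,d2) ✗  (p2,d6,a2)→cleaned(a2,d6) ✓  (p2,d6,a3)→cleaned(a3,d6) ✓  (p3,d3,a2)→cleaned(a2,d3) ✓  (p3,d3,a3)→cleaned(a3,d3) ✗  (p3,d5,a3)→cleaned(a3,d5) ✓
Counterexamples (restrictor triples failing the scope): 3.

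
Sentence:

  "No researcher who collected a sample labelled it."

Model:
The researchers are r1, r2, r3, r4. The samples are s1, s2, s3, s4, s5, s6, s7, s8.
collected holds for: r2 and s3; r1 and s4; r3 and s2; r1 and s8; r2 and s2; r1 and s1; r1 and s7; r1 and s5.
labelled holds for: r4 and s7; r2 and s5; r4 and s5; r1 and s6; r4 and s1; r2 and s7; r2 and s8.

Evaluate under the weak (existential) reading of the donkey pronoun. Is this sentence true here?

True

"it" takes "a sample" as antecedent — a donkey pronoun bound across the clause boundary.
Truth condition: for no (r,s) with collected(r,s) does labelled(r,s) hold.
Restrictor pairs — does the scope hold? (r1,s1):fails  (r1,s4):fails  (r1,s5):fails  (r1,s7):fails  (r1,s8):fails  (r2,s2):fails  (r2,s3):fails  (r3,s2):fails
Scope holds for no restrictor pair, so the sentence is true.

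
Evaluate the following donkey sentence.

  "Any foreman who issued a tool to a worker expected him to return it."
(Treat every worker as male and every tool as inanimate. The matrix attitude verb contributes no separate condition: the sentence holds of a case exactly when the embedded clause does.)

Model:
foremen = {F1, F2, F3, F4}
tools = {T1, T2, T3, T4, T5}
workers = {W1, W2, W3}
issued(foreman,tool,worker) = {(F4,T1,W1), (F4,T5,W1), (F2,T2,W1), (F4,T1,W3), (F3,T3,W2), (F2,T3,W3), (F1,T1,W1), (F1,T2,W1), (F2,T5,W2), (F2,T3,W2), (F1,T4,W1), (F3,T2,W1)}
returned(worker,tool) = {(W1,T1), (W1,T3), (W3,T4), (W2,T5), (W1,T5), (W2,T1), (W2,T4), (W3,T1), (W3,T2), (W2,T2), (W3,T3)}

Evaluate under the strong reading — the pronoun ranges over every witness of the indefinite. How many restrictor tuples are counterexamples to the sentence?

6

"him" takes "a worker" as antecedent and "it" takes "a tool"; both are donkey pronouns co-varying with the restrictor.
Strong reading: for every (f,t,w) with issued(f,t,w), returned(w,t).
Restrictor triples: (F1,T1,W1)→returned(W1,T1) ✓  (F1,T2,W1)→returned(W1,T2) ✗  (F1,T4,W1)→returned(W1,T4) ✗  (F2,T2,W1)→returned(W1,T2) ✗  (F2,T3,W2)→returned(W2,T3) ✗  (F2,T3,W3)→returned(W3,T3) ✓  (F2,T5,W2)→returned(W2,T5) ✓  (F3,T2,W1)→returned(W1,T2) ✗  (F3,T3,W2)→returned(W2,T3) ✗  (F4,T1,W1)→returned(W1,T1) ✓  (F4,T1,W3)→returned(W3,T1) ✓  (F4,T5,W1)→returned(W1,T5) ✓
Counterexamples (restrictor triples failing the scope): 6.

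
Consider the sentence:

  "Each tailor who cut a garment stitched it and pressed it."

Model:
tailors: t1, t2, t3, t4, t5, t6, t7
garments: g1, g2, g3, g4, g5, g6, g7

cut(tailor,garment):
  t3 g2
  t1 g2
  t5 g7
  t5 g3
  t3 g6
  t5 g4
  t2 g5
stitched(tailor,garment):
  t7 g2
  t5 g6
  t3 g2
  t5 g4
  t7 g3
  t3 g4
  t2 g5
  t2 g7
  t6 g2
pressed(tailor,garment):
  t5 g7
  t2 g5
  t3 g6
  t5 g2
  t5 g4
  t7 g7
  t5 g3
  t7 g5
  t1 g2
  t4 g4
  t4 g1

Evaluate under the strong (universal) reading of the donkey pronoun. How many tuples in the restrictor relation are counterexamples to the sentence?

"it" takes "a garment" as antecedent — a donkey pronoun bound across the clause boundary.
Strong reading: for every (t,g) with cut(t,g), stitched(t,g) ∧ pressed(t,g).
Restrictor pairs: (t1,g2) ✗  (t2,g5) ✓  (t3,g2) ✗  (t3,g6) ✗  (t5,g3) ✗  (t5,g4) ✓  (t5,g7) ✗
Counterexamples (restrictor pairs failing the scope): 5.

5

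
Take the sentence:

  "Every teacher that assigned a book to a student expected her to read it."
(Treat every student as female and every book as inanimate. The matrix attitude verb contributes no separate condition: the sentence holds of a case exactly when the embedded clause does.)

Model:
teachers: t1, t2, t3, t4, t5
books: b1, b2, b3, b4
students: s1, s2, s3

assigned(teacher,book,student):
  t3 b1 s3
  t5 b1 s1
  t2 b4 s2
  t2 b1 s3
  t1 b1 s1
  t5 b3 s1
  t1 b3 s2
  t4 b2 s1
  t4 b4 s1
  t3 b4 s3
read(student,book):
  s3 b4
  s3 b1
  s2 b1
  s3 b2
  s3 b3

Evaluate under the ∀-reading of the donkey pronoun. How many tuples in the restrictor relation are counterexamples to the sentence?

7

"her" takes "a student" as antecedent and "it" takes "a book"; both are donkey pronouns co-varying with the restrictor.
Strong reading: for every (t,b,s) with assigned(t,b,s), read(s,b).
Restrictor triples: (t1,b1,s1)→read(s1,b1) ✗  (t1,b3,s2)→read(s2,b3) ✗  (t2,b1,s3)→read(s3,b1) ✓  (t2,b4,s2)→read(s2,b4) ✗  (t3,b1,s3)→read(s3,b1) ✓  (t3,b4,s3)→read(s3,b4) ✓  (t4,b2,s1)→read(s1,b2) ✗  (t4,b4,s1)→read(s1,b4) ✗  (t5,b1,s1)→read(s1,b1) ✗  (t5,b3,s1)→read(s1,b3) ✗
Counterexamples (restrictor triples failing the scope): 7.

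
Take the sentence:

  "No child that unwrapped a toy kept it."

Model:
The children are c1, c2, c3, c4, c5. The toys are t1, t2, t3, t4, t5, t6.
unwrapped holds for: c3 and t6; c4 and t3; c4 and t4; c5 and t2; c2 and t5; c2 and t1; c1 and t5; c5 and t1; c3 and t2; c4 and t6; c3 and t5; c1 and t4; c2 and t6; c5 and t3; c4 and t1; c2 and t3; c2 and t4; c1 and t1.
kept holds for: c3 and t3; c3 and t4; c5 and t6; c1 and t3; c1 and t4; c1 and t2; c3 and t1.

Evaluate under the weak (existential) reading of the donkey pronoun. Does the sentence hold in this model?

False

"it" takes "a toy" as antecedent — a donkey pronoun bound across the clause boundary.
Truth condition: for no (c,t) with unwrapped(c,t) does kept(c,t) hold.
Restrictor pairs — does the scope hold? (c1,t1):fails  (c1,t4):holds  (c1,t5):fails  (c2,t1):fails  (c2,t3):fails  (c2,t4):fails  (c2,t5):fails  (c2,t6):fails  (c3,t2):fails  (c3,t5):fails  (c3,t6):fails  (c4,t1):fails  (c4,t3):fails  (c4,t4):fails  (c4,t6):fails  (c5,t1):fails  (c5,t2):fails  (c5,t3):fails
Scope holds for 1 pair(s), so the sentence is false.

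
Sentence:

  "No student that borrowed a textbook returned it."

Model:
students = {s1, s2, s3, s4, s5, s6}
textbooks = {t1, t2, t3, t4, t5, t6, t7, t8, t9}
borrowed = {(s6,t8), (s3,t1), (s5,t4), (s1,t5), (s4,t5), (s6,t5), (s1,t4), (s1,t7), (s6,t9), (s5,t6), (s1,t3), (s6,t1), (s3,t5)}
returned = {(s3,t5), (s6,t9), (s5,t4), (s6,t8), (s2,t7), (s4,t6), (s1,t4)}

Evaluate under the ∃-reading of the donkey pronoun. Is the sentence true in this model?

"it" takes "a textbook" as antecedent — a donkey pronoun bound across the clause boundary.
Truth condition: for no (s,t) with borrowed(s,t) does returned(s,t) hold.
Restrictor pairs — does the scope hold? (s1,t3):fails  (s1,t4):holds  (s1,t5):fails  (s1,t7):fails  (s3,t1):fails  (s3,t5):holds  (s4,t5):fails  (s5,t4):holds  (s5,t6):fails  (s6,t1):fails  (s6,t5):fails  (s6,t8):holds  (s6,t9):holds
Scope holds for 5 pair(s), so the sentence is false.

False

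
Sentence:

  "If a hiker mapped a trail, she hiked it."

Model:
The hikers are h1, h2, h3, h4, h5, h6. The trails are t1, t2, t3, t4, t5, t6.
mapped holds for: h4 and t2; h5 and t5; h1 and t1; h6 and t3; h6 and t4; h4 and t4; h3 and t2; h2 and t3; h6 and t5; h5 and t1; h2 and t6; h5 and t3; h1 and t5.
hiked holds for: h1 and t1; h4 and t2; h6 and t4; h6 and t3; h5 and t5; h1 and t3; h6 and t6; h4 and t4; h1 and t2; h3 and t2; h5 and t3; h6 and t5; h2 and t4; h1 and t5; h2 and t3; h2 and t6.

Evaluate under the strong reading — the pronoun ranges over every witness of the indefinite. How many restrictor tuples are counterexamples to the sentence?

"it" takes "a trail" as antecedent — a donkey pronoun bound across the clause boundary.
Strong reading: for every (h,t) with mapped(h,t), hiked(h,t).
Restrictor pairs: (h1,t1) ✓  (h1,t5) ✓  (h2,t3) ✓  (h2,t6) ✓  (h3,t2) ✓  (h4,t2) ✓  (h4,t4) ✓  (h5,t1) ✗  (h5,t3) ✓  (h5,t5) ✓  (h6,t3) ✓  (h6,t4) ✓  (h6,t5) ✓
Counterexamples (restrictor pairs failing the scope): 1.

1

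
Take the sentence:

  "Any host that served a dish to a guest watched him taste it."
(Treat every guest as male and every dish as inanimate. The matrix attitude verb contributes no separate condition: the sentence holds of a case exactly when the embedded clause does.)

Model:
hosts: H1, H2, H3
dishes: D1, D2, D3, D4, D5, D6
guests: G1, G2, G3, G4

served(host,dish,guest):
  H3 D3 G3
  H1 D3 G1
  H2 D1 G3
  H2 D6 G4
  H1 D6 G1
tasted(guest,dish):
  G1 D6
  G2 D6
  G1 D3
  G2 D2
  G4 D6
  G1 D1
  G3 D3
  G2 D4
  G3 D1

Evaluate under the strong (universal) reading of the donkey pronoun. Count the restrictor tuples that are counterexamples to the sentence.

0

"him" takes "a guest" as antecedent and "it" takes "a dish"; both are donkey pronouns co-varying with the restrictor.
Strong reading: for every (h,d,g) with served(h,d,g), tasted(g,d).
Restrictor triples: (H1,D3,G1)→tasted(G1,D3) ✓  (H1,D6,G1)→tasted(G1,D6) ✓  (H2,D1,G3)→tasted(G3,D1) ✓  (H2,D6,G4)→tasted(G4,D6) ✓  (H3,D3,G3)→tasted(G3,D3) ✓
Counterexamples (restrictor triples failing the scope): 0.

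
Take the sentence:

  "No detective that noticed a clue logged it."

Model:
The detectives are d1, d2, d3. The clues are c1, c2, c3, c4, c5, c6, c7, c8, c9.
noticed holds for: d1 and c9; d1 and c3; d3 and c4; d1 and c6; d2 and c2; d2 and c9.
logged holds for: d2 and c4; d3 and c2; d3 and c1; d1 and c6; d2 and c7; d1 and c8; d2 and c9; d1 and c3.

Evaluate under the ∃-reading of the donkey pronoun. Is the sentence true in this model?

"it" takes "a clue" as antecedent — a donkey pronoun bound across the clause boundary.
Truth condition: for no (d,c) with noticed(d,c) does logged(d,c) hold.
Restrictor pairs — does the scope hold? (d1,c3):holds  (d1,c6):holds  (d1,c9):fails  (d2,c2):fails  (d2,c9):holds  (d3,c4):fails
Scope holds for 3 pair(s), so the sentence is false.

False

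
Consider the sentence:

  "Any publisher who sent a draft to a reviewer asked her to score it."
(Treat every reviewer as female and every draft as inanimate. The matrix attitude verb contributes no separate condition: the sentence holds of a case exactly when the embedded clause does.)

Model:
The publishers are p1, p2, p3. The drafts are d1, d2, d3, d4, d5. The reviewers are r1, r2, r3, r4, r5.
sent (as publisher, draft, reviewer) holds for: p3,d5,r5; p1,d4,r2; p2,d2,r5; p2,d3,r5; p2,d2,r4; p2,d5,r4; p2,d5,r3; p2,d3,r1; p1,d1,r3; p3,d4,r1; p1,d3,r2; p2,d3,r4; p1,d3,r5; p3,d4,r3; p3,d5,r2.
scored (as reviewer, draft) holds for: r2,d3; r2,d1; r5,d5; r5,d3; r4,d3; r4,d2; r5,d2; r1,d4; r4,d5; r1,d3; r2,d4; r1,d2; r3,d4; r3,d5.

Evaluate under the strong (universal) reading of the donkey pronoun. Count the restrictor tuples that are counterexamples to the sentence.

2

"her" takes "a reviewer" as antecedent and "it" takes "a draft"; both are donkey pronouns co-varying with the restrictor.
Strong reading: for every (p,d,r) with sent(p,d,r), scored(r,d).
Restrictor triples: (p1,d1,r3)→scored(r3,d1) ✗  (p1,d3,r2)→scored(r2,d3) ✓  (p1,d3,r5)→scored(r5,d3) ✓  (p1,d4,r2)→scored(r2,d4) ✓  (p2,d2,r4)→scored(r4,d2) ✓  (p2,d2,r5)→scored(r5,d2) ✓  (p2,d3,r1)→scored(r1,d3) ✓  (p2,d3,r4)→scored(r4,d3) ✓  (p2,d3,r5)→scored(r5,d3) ✓  (p2,d5,r3)→scored(r3,d5) ✓  (p2,d5,r4)→scored(r4,d5) ✓  (p3,d4,r1)→scored(r1,d4) ✓  (p3,d4,r3)→scored(r3,d4) ✓  (p3,d5,r2)→scored(r2,d5) ✗  (p3,d5,r5)→scored(r5,d5) ✓
Counterexamples (restrictor triples failing the scope): 2.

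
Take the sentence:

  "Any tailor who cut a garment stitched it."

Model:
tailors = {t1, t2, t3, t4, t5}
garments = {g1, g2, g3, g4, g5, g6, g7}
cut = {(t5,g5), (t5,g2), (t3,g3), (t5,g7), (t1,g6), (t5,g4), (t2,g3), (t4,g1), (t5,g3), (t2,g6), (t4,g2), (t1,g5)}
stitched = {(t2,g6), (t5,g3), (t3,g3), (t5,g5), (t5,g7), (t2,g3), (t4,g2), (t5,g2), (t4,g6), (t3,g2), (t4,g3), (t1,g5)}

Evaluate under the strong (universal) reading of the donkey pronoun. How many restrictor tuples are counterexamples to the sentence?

3

"it" takes "a garment" as antecedent — a donkey pronoun bound across the clause boundary.
Strong reading: for every (t,g) with cut(t,g), stitched(t,g).
Restrictor pairs: (t1,g5) ✓  (t1,g6) ✗  (t2,g3) ✓  (t2,g6) ✓  (t3,g3) ✓  (t4,g1) ✗  (t4,g2) ✓  (t5,g2) ✓  (t5,g3) ✓  (t5,g4) ✗  (t5,g5) ✓  (t5,g7) ✓
Counterexamples (restrictor pairs failing the scope): 3.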